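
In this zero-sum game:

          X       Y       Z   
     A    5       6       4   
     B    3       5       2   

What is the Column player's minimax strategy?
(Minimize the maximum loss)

Column should play Z, value = 4

Work:
Column player minimizes Row's maximum payoff:
Column X: max payoff to Row = 5
Column Y: max payoff to Row = 6
Column Z: max payoff to Row = 4
Minimum is 4, achieved by column Z.
Minimax strategy: Z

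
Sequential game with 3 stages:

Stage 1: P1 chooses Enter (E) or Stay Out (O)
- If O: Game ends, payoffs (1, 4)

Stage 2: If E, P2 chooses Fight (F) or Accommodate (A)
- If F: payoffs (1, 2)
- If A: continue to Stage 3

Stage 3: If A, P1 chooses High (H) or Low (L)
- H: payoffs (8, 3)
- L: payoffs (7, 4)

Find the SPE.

SPE: (E, A, H); Outcome (8, 3)

Work:
Stage 3: P1 chooses H (8 vs 7)
Stage 2: P2: F->2, A->3 (anticipating H). Choose A
Stage 1: P1: O->1, E->8 (anticipating A, H). Choose E
SPE path: E -> A -> H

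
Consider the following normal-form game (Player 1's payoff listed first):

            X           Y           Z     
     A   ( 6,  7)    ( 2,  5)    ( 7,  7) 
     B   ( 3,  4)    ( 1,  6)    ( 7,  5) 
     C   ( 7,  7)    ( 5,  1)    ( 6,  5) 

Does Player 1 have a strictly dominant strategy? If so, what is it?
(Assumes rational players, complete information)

No strictly dominant strategy exists for Player 1

Work:
A strategy strictly dominates another if it gives a strictly higher payoff against every opponent action. Compare each pair of P1's strategies column-by-column:
  A vs B: [6 vs 3, 2 vs 1, 7 vs 7] → A does not strictly dominate B (column Z: 7 ≤ 7)
  A vs C: [6 vs 7, 2 vs 5, 7 vs 6] → A does not strictly dominate C (column X: 6 ≤ 7)
  B vs A: [3 vs 6, 1 vs 2, 7 vs 7] → B does not strictly dominate A (column X: 3 ≤ 6)
  B vs C: [3 vs 7, 1 vs 5, 7 vs 6] → B does not strictly dominate C (column X: 3 ≤ 7)
  C vs A: [7 vs 6, 5 vs 2, 6 vs 7] → C does not strictly dominate A (column Z: 6 ≤ 7)
  C vs B: [7 vs 3, 5 vs 1, 6 vs 7] → C does not strictly dominate B (column Z: 6 ≤ 7)
No single strategy strictly dominates all others → no strictly dominant strategy.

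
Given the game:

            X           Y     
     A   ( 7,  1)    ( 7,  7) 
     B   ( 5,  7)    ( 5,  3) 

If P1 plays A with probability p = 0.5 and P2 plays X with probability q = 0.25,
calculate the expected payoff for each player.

E[P1] = 6.0, E[P2] = 4.75

Work:
E[P1] = p·q·π₁(A,X) + p·(1-q)·π₁(A,Y) + (1-p)·q·π₁(B,X) + (1-p)·(1-q)·π₁(B,Y)
= 0.5·0.25·7 + 0.5·0.75·7 + 0.5·0.25·5 + 0.5·0.75·5
= 6.0

E[P2] = 4.75 (similar calculation)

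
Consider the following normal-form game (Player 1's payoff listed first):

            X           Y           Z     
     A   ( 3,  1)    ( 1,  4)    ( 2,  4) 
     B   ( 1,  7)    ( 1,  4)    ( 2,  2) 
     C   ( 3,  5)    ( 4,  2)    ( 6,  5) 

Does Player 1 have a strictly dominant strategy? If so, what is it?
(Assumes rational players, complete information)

No strictly dominant strategy exists for Player 1

Work:
A strategy strictly dominates another if it gives a strictly higher payoff against every opponent action. Compare each pair of P1's strategies column-by-column:
  A vs B: [3 vs 1, 1 vs 1, 2 vs 2] → A does not strictly dominate B (column Y: 1 ≤ 1)
  A vs C: [3 vs 3, 1 vs 4, 2 vs 6] → A does not strictly dominate C (column X: 3 ≤ 3)
  B vs A: [1 vs 3, 1 vs 1, 2 vs 2] → B does not strictly dominate A (column X: 1 ≤ 3)
  B vs C: [1 vs 3, 1 vs 4, 2 vs 6] → B does not strictly dominate C (column X: 1 ≤ 3)
  C vs A: [3 vs 3, 4 vs 1, 6 vs 2] → C does not strictly dominate A (column X: 3 ≤ 3)
  C vs B: [3 vs 1, 4 vs 1, 6 vs 2] → C strictly dominates B
No single strategy strictly dominates all others → no strictly dominant strategy.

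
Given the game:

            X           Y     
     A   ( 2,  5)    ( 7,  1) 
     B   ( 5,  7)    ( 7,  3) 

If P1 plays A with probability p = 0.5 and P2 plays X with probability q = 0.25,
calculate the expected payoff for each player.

E[P1] = 6.125, E[P2] = 3.0

Work:
E[P1] = p·q·π₁(A,X) + p·(1-q)·π₁(A,Y) + (1-p)·q·π₁(B,X) + (1-p)·(1-q)·π₁(B,Y)
= 0.5·0.25·2 + 0.5·0.75·7 + 0.5·0.25·5 + 0.5·0.75·7
= 6.125

E[P2] = 3.0 (similar calculation)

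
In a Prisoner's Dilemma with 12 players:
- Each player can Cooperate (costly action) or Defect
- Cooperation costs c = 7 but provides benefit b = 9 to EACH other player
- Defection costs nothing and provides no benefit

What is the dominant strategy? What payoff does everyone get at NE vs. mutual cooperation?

Dominant: Defect; NE payoff = 0; Coop payoff = 92

Work:
Defect dominates (saves cost c = 7, benefit to others is external)
NE: All defect → everyone gets 0
If all cooperate: each receives (11)×9 - 7 = 92
Social dilemma: 92 > 0 but NE gives 0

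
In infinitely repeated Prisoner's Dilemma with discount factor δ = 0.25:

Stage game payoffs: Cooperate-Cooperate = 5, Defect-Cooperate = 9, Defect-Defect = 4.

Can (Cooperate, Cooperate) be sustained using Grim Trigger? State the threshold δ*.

δ* = 0.8; since δ = 0.25 < 0.8, cooperation cannot be sustained

Work:
For Grim Trigger:
Cooperate forever: 5/(1-δ)
Defect then punished: 9 + 4·δ/(1-δ)
Need: 5/(1-δ) ≥ 9 + 4·δ/(1-δ)
Solving: δ ≥ (T-R)/(T-P) = (9-5)/(9-4) = 0.8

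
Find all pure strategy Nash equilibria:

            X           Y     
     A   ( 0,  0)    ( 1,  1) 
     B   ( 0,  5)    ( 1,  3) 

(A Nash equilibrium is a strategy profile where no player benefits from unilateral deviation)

Nash equilibrium: (A, Y), (B, X)

Work:
Best responses:
  P1 vs X: payoffs [0, 0] → best response A/B (payoff 0)
  P1 vs Y: payoffs [1, 1] → best response A/B (payoff 1)
  P2 vs A: payoffs [0, 1] → best response Y (payoff 1)
  P2 vs B: payoffs [5, 3] → best response X (payoff 5)
Mutual best responses: (A,Y), (B,X) → Nash equilibria.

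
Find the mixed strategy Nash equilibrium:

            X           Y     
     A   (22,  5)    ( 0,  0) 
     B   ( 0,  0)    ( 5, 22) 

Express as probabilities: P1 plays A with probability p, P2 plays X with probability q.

p = 0.8148, q = 0.1852

Work:
Find probabilities that make opponent indifferent:
P2 chooses q to make P1 indifferent between A and B
P1 chooses p to make P2 indifferent between X and Y
Mixed NE: P1 plays (A: 0.8148, B: 0.1852), P2 plays (X: 0.1852, Y: 0.8148)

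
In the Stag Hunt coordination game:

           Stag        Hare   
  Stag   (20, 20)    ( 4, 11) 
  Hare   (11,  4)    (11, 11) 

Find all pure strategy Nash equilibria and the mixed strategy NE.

Pure NE: (Stag, Stag) and (Hare, Hare); Mixed NE: p = 0.4375, q = 0.4375

Work:
Check pure NE:
(Stag, Stag): (20, 20) - no unilateral deviation beneficial
(Hare, Hare): (11, 11) - no unilateral deviation beneficial
Mixed NE: P1 plays Stag with p = 0.4375, P2 plays Stag with q = 0.4375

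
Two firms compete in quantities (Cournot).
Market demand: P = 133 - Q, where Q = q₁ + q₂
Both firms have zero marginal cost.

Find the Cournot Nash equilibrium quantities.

q₁* = q₂* = 44.33; P* = 44.33

Work:
Profit: π_i = P·q_i = (a - q_i - q_j)·q_i
FOC: ∂π_i/∂q_i = a - 2q_i - q_j = 0
Reaction function: q_i = (133 - q_j)/2
Symmetry: q* = 133/3 = 44.33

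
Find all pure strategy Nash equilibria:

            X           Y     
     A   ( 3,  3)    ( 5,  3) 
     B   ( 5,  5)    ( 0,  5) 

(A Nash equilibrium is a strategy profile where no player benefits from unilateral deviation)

Nash equilibrium: (A, Y), (B, X)

Work:
Best responses:
  P1 vs X: payoffs [3, 5] → best response B (payoff 5)
  P1 vs Y: payoffs [5, 0] → best response A (payoff 5)
  P2 vs A: payoffs [3, 3] → best response X/Y (payoff 3)
  P2 vs B: payoffs [5, 5] → best response X/Y (payoff 5)
Mutual best responses: (A,Y), (B,X) → Nash equilibria.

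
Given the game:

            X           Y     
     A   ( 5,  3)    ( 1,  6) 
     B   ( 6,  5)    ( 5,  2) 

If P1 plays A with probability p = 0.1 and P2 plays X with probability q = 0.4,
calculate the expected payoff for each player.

E[P1] = 5.12, E[P2] = 3.36

Work:
E[P1] = p·q·π₁(A,X) + p·(1-q)·π₁(A,Y) + (1-p)·q·π₁(B,X) + (1-p)·(1-q)·π₁(B,Y)
= 0.1·0.4·5 + 0.1·0.6·1 + 0.9·0.4·6 + 0.9·0.6·5
= 5.12

E[P2] = 3.36 (similar calculation)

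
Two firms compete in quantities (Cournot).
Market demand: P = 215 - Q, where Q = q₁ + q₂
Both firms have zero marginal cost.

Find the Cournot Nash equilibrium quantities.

q₁* = q₂* = 71.67; P* = 71.67

Work:
Profit: π_i = P·q_i = (a - q_i - q_j)·q_i
FOC: ∂π_i/∂q_i = a - 2q_i - q_j = 0
Reaction function: q_i = (215 - q_j)/2
Symmetry: q* = 215/3 = 71.67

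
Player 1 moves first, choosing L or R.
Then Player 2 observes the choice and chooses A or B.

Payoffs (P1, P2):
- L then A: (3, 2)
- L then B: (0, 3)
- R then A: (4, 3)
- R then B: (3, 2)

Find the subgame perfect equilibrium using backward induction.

P1 plays R, P2 plays B after L and A after R; Payoff (4, 3)

Work:
Backward induction:
After L: P2 chooses B → P1 gets 0
After R: P2 chooses A → P1 gets 4
P1 chooses R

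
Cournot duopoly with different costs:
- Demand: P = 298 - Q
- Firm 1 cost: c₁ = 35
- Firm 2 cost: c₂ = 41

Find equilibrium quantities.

q₁* = 89.67, q₂* = 83.67

Work:
Reaction: q₁ = (298 - 35 - q₂)/2
Reaction: q₂ = (298 - 41 - q₁)/2
Solve simultaneously:
q₁* = (298 - 2×35 + 41)/3 = 89.67
q₂* = (298 - 2×41 + 35)/3 = 83.67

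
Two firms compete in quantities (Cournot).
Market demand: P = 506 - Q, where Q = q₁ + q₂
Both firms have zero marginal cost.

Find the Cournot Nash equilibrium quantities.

q₁* = q₂* = 168.67; P* = 168.67

Work:
Profit: π_i = P·q_i = (a - q_i - q_j)·q_i
FOC: ∂π_i/∂q_i = a - 2q_i - q_j = 0
Reaction function: q_i = (506 - q_j)/2
Symmetry: q* = 506/3 = 168.67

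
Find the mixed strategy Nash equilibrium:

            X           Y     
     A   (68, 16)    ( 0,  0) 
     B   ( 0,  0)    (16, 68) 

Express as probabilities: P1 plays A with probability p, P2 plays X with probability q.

p = 0.8095, q = 0.1905

Work:
Find probabilities that make opponent indifferent:
P2 chooses q to make P1 indifferent between A and B
P1 chooses p to make P2 indifferent between X and Y
Mixed NE: P1 plays (A: 0.8095, B: 0.1905), P2 plays (X: 0.1905, Y: 0.8095)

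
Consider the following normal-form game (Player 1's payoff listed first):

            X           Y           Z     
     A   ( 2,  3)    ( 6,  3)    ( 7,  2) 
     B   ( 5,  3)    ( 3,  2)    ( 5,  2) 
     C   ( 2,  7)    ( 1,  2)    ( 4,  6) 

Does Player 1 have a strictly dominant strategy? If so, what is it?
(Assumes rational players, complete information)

No strictly dominant strategy exists for Player 1

Work:
A strategy strictly dominates another if it gives a strictly higher payoff against every opponent action. Compare each pair of P1's strategies column-by-column:
  A vs B: [2 vs 5, 6 vs 3, 7 vs 5] → A does not strictly dominate B (column X: 2 ≤ 5)
  A vs C: [2 vs 2, 6 vs 1, 7 vs 4] → A does not strictly dominate C (column X: 2 ≤ 2)
  B vs A: [5 vs 2, 3 vs 6, 5 vs 7] → B does not strictly dominate A (column Y: 3 ≤ 6)
  B vs C: [5 vs 2, 3 vs 1, 5 vs 4] → B strictly dominates C
  C vs A: [2 vs 2, 1 vs 6, 4 vs 7] → C does not strictly dominate A (column X: 2 ≤ 2)
  C vs B: [2 vs 5, 1 vs 3, 4 vs 5] → C does not strictly dominate B (column X: 2 ≤ 5)
No single strategy strictly dominates all others → no strictly dominant strategy.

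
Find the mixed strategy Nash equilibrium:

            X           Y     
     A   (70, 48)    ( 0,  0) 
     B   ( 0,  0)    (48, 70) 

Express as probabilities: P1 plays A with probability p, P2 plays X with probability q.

p = 0.5932, q = 0.4068

Work:
Find probabilities that make opponent indifferent:
P2 chooses q to make P1 indifferent between A and B
P1 chooses p to make P2 indifferent between X and Y
Mixed NE: P1 plays (A: 0.5932, B: 0.4068), P2 plays (X: 0.4068, Y: 0.5932)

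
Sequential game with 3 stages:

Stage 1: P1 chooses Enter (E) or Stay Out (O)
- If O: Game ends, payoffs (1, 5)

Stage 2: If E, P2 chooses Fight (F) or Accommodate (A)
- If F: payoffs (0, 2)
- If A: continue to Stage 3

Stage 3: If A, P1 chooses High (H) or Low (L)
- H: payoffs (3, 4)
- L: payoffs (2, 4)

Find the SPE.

SPE: (E, A, H); Outcome (3, 4)

Work:
Stage 3: P1 chooses H (3 vs 2)
Stage 2: P2: F->2, A->4 (anticipating H). Choose A
Stage 1: P1: O->1, E->3 (anticipating A, H). Choose E
SPE path: E -> A -> H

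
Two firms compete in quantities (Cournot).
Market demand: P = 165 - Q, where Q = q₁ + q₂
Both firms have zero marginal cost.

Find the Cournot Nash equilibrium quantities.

q₁* = q₂* = 55.0; P* = 55.0

Work:
Profit: π_i = P·q_i = (a - q_i - q_j)·q_i
FOC: ∂π_i/∂q_i = a - 2q_i - q_j = 0
Reaction function: q_i = (165 - q_j)/2
Symmetry: q* = 165/3 = 55.0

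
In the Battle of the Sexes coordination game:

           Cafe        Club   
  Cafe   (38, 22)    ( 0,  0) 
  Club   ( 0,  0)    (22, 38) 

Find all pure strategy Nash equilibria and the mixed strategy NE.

Pure NE: (Cafe, Cafe) and (Club, Club); Mixed NE: p = 0.6333, q = 0.3667

Work:
Check pure NE:
(Cafe, Cafe): (38, 22) - no unilateral deviation beneficial
(Club, Club): (22, 38) - no unilateral deviation beneficial
Mixed NE: P1 plays Cafe with p = 0.6333, P2 plays Cafe with q = 0.3667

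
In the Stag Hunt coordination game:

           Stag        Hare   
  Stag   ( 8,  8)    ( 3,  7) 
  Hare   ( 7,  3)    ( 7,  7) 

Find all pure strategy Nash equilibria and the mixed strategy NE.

Pure NE: (Stag, Stag) and (Hare, Hare); Mixed NE: p = 0.8, q = 0.8

Work:
Check pure NE:
(Stag, Stag): (8, 8) - no unilateral deviation beneficial
(Hare, Hare): (7, 7) - no unilateral deviation beneficial
Mixed NE: P1 plays Stag with p = 0.8, P2 plays Stag with q = 0.8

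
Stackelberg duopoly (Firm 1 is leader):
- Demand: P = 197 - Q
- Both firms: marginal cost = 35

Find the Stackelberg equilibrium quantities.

q₁* (leader) = 81.0, q₂* (follower) = 40.5

Work:
Follower's reaction: q₂ = (a - c - q₁)/2
Leader substitutes: π₁ = q₁·(a - q₁ - (a-c-q₁)/2 - c)
FOC: q₁* = (197 - 35)/2 = 81.00
Then: q₂* = (197 - 35 - 81.0)/2 = 40.50
Leader has first-mover advantage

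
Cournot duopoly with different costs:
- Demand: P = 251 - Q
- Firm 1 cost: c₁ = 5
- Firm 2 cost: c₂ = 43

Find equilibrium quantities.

q₁* = 94.67, q₂* = 56.67

Work:
Reaction: q₁ = (251 - 5 - q₂)/2
Reaction: q₂ = (251 - 43 - q₁)/2
Solve simultaneously:
q₁* = (251 - 2×5 + 43)/3 = 94.67
q₂* = (251 - 2×43 + 5)/3 = 56.67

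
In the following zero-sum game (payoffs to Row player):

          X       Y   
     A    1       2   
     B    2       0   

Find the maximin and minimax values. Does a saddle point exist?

Maximin = 1, Minimax = 2, Saddle: False

Work:
Row minimums: [1, 0] → maximin = 1
Column maximums: [2, 2] → minimax = 2
No saddle point (maximin ≠ minimax). Mixed strategy needed.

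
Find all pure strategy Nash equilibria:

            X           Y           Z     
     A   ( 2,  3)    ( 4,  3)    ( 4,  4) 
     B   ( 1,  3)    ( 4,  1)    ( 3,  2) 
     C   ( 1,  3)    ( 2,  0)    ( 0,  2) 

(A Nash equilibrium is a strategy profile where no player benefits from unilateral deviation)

Nash equilibrium: (A, Z)

Work:
Best responses:
  P1 vs X: payoffs [2, 1, 1] → best response A (payoff 2)
  P1 vs Y: payoffs [4, 4, 2] → best response A/B (payoff 4)
  P1 vs Z: payoffs [4, 3, 0] → best response A (payoff 4)
  P2 vs A: payoffs [3, 3, 4] → best response Z (payoff 4)
  P2 vs B: payoffs [3, 1, 2] → best response X (payoff 3)
  P2 vs C: payoffs [3, 0, 2] → best response X (payoff 3)
Mutual best responses: (A,Z) → Nash equilibria.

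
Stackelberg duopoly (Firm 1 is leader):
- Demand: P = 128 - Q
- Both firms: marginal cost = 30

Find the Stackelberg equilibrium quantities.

q₁* (leader) = 49.0, q₂* (follower) = 24.5

Work:
Follower's reaction: q₂ = (a - c - q₁)/2
Leader substitutes: π₁ = q₁·(a - q₁ - (a-c-q₁)/2 - c)
FOC: q₁* = (128 - 30)/2 = 49.00
Then: q₂* = (128 - 30 - 49.0)/2 = 24.50
Leader has first-mover advantage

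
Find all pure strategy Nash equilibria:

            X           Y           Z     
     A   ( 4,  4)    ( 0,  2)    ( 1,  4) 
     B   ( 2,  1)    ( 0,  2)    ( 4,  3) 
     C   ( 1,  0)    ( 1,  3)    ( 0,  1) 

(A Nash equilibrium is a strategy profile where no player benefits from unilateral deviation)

Nash equilibrium: (A, X), (B, Z), (C, Y)

Work:
Best responses:
  P1 vs X: payoffs [4, 2, 1] → best response A (payoff 4)
  P1 vs Y: payoffs [0, 0, 1] → best response C (payoff 1)
  P1 vs Z: payoffs [1, 4, 0] → best response B (payoff 4)
  P2 vs A: payoffs [4, 2, 4] → best response X/Z (payoff 4)
  P2 vs B: payoffs [1, 2, 3] → best response Z (payoff 3)
  P2 vs C: payoffs [0, 3, 1] → best response Y (payoff 3)
Mutual best responses: (A,X), (B,Z), (C,Y) → Nash equilibria.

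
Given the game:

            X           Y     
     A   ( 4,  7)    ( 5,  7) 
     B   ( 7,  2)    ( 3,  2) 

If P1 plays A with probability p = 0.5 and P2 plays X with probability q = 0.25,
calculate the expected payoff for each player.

E[P1] = 4.375, E[P2] = 4.5

Work:
E[P1] = p·q·π₁(A,X) + p·(1-q)·π₁(A,Y) + (1-p)·q·π₁(B,X) + (1-p)·(1-q)·π₁(B,Y)
= 0.5·0.25·4 + 0.5·0.75·5 + 0.5·0.25·7 + 0.5·0.75·3
= 4.375

E[P2] = 4.5 (similar calculation)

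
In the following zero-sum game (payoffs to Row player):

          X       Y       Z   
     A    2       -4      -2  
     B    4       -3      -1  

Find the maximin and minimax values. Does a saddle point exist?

Maximin = -3, Minimax = -3, Saddle: True

Work:
Row minimums: [-4, -3] → maximin = -3
Column maximums: [4, -3, -1] → minimax = -3
Saddle point exists! Game value = -3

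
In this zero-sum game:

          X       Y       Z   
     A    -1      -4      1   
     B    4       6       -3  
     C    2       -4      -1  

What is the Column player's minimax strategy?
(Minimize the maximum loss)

Column should play Z, value = 1

Work:
Column player minimizes Row's maximum payoff:
Column X: max payoff to Row = 4
Column Y: max payoff to Row = 6
Column Z: max payoff to Row = 1
Minimum is 1, achieved by column Z.
Minimax strategy: Z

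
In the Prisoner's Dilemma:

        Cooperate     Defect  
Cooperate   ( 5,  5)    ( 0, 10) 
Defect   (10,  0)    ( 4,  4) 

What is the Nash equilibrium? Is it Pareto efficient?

(Defect, Defect) is NE; not Pareto efficient

Work:
Defect dominates Cooperate for both players:
If P2 cooperates: Defect (10) > Cooperate (5)
If P2 defects: Defect (4) > Cooperate (0)
NE: (Defect, Defect) with payoff (4, 4)
But (Cooperate, Cooperate) = (5, 5) Pareto dominates (4, 4)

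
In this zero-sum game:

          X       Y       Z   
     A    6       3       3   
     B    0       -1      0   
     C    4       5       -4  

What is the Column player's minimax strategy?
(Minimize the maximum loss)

Column should play Z, value = 3

Work:
Column player minimizes Row's maximum payoff:
Column X: max payoff to Row = 6
Column Y: max payoff to Row = 5
Column Z: max payoff to Row = 3
Minimum is 3, achieved by column Z.
Minimax strategy: Z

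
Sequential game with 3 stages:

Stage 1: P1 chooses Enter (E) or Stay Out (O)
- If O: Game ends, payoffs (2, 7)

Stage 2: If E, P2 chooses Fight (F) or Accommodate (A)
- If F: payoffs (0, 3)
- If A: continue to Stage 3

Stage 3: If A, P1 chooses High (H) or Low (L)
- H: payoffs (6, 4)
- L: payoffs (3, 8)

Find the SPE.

SPE: (E, A, H); Outcome (6, 4)

Work:
Stage 3: P1 chooses H (6 vs 3)
Stage 2: P2: F->3, A->4 (anticipating H). Choose A
Stage 1: P1: O->2, E->6 (anticipating A, H). Choose E
SPE path: E -> A -> H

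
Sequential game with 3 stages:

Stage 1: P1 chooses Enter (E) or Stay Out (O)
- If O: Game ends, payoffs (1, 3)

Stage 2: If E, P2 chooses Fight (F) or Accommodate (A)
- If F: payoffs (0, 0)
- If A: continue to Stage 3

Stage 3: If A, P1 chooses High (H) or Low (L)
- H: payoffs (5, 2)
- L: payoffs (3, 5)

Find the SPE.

SPE: (E, A, H); Outcome (5, 2)

Work:
Stage 3: P1 chooses H (5 vs 3)
Stage 2: P2: F->0, A->2 (anticipating H). Choose A
Stage 1: P1: O->1, E->5 (anticipating A, H). Choose E
SPE path: E -> A -> H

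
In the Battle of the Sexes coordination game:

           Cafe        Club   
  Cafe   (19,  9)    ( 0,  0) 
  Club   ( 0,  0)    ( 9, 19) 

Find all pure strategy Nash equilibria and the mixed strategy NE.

Pure NE: (Cafe, Cafe) and (Club, Club); Mixed NE: p = 0.6786, q = 0.3214

Work:
Check pure NE:
(Cafe, Cafe): (19, 9) - no unilateral deviation beneficial
(Club, Club): (9, 19) - no unilateral deviation beneficial
Mixed NE: P1 plays Cafe with p = 0.6786, P2 plays Cafe with q = 0.3214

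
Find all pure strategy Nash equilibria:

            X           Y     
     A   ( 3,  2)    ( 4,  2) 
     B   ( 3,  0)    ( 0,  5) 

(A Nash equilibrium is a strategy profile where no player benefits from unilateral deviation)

Nash equilibrium: (A, X), (A, Y)

Work:
Best responses:
  P1 vs X: payoffs [3, 3] → best response A/B (payoff 3)
  P1 vs Y: payoffs [4, 0] → best response A (payoff 4)
  P2 vs A: payoffs [2, 2] → best response X/Y (payoff 2)
  P2 vs B: payoffs [0, 5] → best response Y (payoff 5)
Mutual best responses: (A,X), (A,Y) → Nash equilibria.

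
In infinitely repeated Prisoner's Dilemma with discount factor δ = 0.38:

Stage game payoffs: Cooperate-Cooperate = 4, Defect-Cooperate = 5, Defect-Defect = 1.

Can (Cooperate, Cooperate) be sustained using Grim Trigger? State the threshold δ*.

δ* = 0.25; since δ = 0.38 ≥ 0.25, cooperation can be sustained

Work:
For Grim Trigger:
Cooperate forever: 4/(1-δ)
Defect then punished: 5 + 1·δ/(1-δ)
Need: 4/(1-δ) ≥ 5 + 1·δ/(1-δ)
Solving: δ ≥ (T-R)/(T-P) = (5-4)/(5-1) = 0.25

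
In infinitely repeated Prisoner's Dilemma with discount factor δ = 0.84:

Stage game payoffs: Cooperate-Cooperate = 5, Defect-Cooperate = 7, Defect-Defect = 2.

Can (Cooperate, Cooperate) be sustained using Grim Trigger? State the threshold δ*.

δ* = 0.4; since δ = 0.84 ≥ 0.4, cooperation can be sustained

Work:
For Grim Trigger:
Cooperate forever: 5/(1-δ)
Defect then punished: 7 + 2·δ/(1-δ)
Need: 5/(1-δ) ≥ 7 + 2·δ/(1-δ)
Solving: δ ≥ (T-R)/(T-P) = (7-5)/(7-2) = 0.4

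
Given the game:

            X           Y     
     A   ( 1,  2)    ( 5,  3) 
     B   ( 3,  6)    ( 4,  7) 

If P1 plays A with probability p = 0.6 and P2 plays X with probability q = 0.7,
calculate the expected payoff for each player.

E[P1] = 2.64, E[P2] = 3.9

Work:
E[P1] = p·q·π₁(A,X) + p·(1-q)·π₁(A,Y) + (1-p)·q·π₁(B,X) + (1-p)·(1-q)·π₁(B,Y)
= 0.6·0.7·1 + 0.6·0.3·5 + 0.4·0.7·3 + 0.4·0.3·4
= 2.64

E[P2] = 3.9 (similar calculation)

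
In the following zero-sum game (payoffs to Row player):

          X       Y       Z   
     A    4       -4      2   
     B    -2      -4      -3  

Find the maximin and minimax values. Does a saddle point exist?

Maximin = -4, Minimax = -4, Saddle: True

Work:
Row minimums: [-4, -4] → maximin = -4
Column maximums: [4, -4, 2] → minimax = -4
Saddle point exists! Game value = -4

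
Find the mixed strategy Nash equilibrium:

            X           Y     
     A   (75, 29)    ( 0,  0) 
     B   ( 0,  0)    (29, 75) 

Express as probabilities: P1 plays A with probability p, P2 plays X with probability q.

p = 0.7212, q = 0.2788

Work:
Find probabilities that make opponent indifferent:
P2 chooses q to make P1 indifferent between A and B
P1 chooses p to make P2 indifferent between X and Y
Mixed NE: P1 plays (A: 0.7212, B: 0.2788), P2 plays (X: 0.2788, Y: 0.7212)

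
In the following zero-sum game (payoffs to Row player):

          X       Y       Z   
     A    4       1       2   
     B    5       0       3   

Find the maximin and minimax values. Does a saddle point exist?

Maximin = 1, Minimax = 1, Saddle: True

Work:
Row minimums: [1, 0] → maximin = 1
Column maximums: [5, 1, 3] → minimax = 1
Saddle point exists! Game value = 1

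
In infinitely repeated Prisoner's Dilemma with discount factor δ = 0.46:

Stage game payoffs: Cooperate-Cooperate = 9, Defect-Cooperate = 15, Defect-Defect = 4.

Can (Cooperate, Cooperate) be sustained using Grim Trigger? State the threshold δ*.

δ* = 0.5455; since δ = 0.46 < 0.5455, cooperation cannot be sustained

Work:
For Grim Trigger:
Cooperate forever: 9/(1-δ)
Defect then punished: 15 + 4·δ/(1-δ)
Need: 9/(1-δ) ≥ 15 + 4·δ/(1-δ)
Solving: δ ≥ (T-R)/(T-P) = (15-9)/(15-4) = 0.5455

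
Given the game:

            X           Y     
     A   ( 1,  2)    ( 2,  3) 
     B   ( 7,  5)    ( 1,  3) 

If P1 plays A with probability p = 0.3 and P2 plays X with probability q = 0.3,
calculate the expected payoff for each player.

E[P1] = 2.47, E[P2] = 3.33

Work:
E[P1] = p·q·π₁(A,X) + p·(1-q)·π₁(A,Y) + (1-p)·q·π₁(B,X) + (1-p)·(1-q)·π₁(B,Y)
= 0.3·0.3·1 + 0.3·0.7·2 + 0.7·0.3·7 + 0.7·0.7·1
= 2.47

E[P2] = 3.33 (similar calculation)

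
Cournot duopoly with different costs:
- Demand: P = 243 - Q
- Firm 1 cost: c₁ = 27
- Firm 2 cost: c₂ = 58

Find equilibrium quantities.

q₁* = 82.33, q₂* = 51.33

Work:
Reaction: q₁ = (243 - 27 - q₂)/2
Reaction: q₂ = (243 - 58 - q₁)/2
Solve simultaneously:
q₁* = (243 - 2×27 + 58)/3 = 82.33
q₂* = (243 - 2×58 + 27)/3 = 51.33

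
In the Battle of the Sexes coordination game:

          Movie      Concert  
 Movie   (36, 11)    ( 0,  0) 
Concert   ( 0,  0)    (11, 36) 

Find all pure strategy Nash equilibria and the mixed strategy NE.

Pure NE: (Movie, Movie) and (Concert, Concert); Mixed NE: p = 0.766, q = 0.234

Work:
Check pure NE:
(Movie, Movie): (36, 11) - no unilateral deviation beneficial
(Concert, Concert): (11, 36) - no unilateral deviation beneficial
Mixed NE: P1 plays Movie with p = 0.766, P2 plays Movie with q = 0.234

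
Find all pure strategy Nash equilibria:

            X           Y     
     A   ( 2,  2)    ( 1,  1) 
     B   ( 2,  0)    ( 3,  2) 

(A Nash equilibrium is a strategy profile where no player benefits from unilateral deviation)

Nash equilibrium: (A, X), (B, Y)

Work:
Best responses:
  P1 vs X: payoffs [2, 2] → best response A/B (payoff 2)
  P1 vs Y: payoffs [1, 3] → best response B (payoff 3)
  P2 vs A: payoffs [2, 1] → best response X (payoff 2)
  P2 vs B: payoffs [0, 2] → best response Y (payoff 2)
Mutual best responses: (A,X), (B,Y) → Nash equilibria.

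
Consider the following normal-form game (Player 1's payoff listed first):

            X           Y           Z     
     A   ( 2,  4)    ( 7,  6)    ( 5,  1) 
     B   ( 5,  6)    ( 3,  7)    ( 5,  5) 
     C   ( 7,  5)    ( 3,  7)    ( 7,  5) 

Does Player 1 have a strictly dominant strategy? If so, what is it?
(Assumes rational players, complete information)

No strictly dominant strategy exists for Player 1

Work:
A strategy strictly dominates another if it gives a strictly higher payoff against every opponent action. Compare each pair of P1's strategies column-by-column:
  A vs B: [2 vs 5, 7 vs 3, 5 vs 5] → A does not strictly dominate B (column X: 2 ≤ 5)
  A vs C: [2 vs 7, 7 vs 3, 5 vs 7] → A does not strictly dominate C (column X: 2 ≤ 7)
  B vs A: [5 vs 2, 3 vs 7, 5 vs 5] → B does not strictly dominate A (column Y: 3 ≤ 7)
  B vs C: [5 vs 7, 3 vs 3, 5 vs 7] → B does not strictly dominate C (column X: 5 ≤ 7)
  C vs A: [7 vs 2, 3 vs 7, 7 vs 5] → C does not strictly dominate A (column Y: 3 ≤ 7)
  C vs B: [7 vs 5, 3 vs 3, 7 vs 5] → C does not strictly dominate B (column Y: 3 ≤ 3)
No single strategy strictly dominates all others → no strictly dominant strategy.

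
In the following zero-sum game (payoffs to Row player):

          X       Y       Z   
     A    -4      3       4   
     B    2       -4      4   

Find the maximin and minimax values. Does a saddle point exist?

Maximin = -4, Minimax = 2, Saddle: False

Work:
Row minimums: [-4, -4] → maximin = -4
Column maximums: [2, 3, 4] → minimax = 2
No saddle point (maximin ≠ minimax). Mixed strategy needed.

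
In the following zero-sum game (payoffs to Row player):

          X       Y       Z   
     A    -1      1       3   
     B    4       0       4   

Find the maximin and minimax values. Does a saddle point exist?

Maximin = 0, Minimax = 1, Saddle: False

Work:
Row minimums: [-1, 0] → maximin = 0
Column maximums: [4, 1, 4] → minimax = 1
No saddle point (maximin ≠ minimax). Mixed strategy needed.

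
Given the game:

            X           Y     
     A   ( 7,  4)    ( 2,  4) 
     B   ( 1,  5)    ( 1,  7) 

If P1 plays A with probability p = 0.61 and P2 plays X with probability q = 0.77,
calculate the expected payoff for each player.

E[P1] = 3.9585, E[P2] = 4.5694

Work:
E[P1] = p·q·π₁(A,X) + p·(1-q)·π₁(A,Y) + (1-p)·q·π₁(B,X) + (1-p)·(1-q)·π₁(B,Y)
= 0.61·0.77·7 + 0.61·0.23·2 + 0.39·0.77·1 + 0.39·0.23·1
= 3.9585

E[P2] = 4.5694 (similar calculation)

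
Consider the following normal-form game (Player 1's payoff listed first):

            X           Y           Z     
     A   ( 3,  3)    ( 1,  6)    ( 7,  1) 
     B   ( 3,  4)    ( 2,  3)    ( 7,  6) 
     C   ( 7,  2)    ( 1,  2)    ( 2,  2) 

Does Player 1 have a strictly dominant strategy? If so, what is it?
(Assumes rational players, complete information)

No strictly dominant strategy exists for Player 1

Work:
A strategy strictly dominates another if it gives a strictly higher payoff against every opponent action. Compare each pair of P1's strategies column-by-column:
  A vs B: [3 vs 3, 1 vs 2, 7 vs 7] → A does not strictly dominate B (column X: 3 ≤ 3)
  A vs C: [3 vs 7, 1 vs 1, 7 vs 2] → A does not strictly dominate C (column X: 3 ≤ 7)
  B vs A: [3 vs 3, 2 vs 1, 7 vs 7] → B does not strictly dominate A (column X: 3 ≤ 3)
  B vs C: [3 vs 7, 2 vs 1, 7 vs 2] → B does not strictly dominate C (column X: 3 ≤ 7)
  C vs A: [7 vs 3, 1 vs 1, 2 vs 7] → C does not strictly dominate A (column Y: 1 ≤ 1)
  C vs B: [7 vs 3, 1 vs 2, 2 vs 7] → C does not strictly dominate B (column Y: 1 ≤ 2)
No single strategy strictly dominates all others → no strictly dominant strategy.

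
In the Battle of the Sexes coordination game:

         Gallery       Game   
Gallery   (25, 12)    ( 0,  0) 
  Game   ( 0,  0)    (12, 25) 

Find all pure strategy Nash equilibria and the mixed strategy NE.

Pure NE: (Gallery, Gallery) and (Game, Game); Mixed NE: p = 0.6757, q = 0.3243

Work:
Check pure NE:
(Gallery, Gallery): (25, 12) - no unilateral deviation beneficial
(Game, Game): (12, 25) - no unilateral deviation beneficial
Mixed NE: P1 plays Gallery with p = 0.6757, P2 plays Gallery with q = 0.3243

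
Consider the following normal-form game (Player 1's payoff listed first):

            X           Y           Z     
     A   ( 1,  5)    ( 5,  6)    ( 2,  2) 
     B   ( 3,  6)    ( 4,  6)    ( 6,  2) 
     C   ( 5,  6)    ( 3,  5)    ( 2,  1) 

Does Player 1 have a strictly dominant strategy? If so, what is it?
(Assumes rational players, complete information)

No strictly dominant strategy exists for Player 1

Work:
A strategy strictly dominates another if it gives a strictly higher payoff against every opponent action. Compare each pair of P1's strategies column-by-column:
  A vs B: [1 vs 3, 5 vs 4, 2 vs 6] → A does not strictly dominate B (column X: 1 ≤ 3)
  A vs C: [1 vs 5, 5 vs 3, 2 vs 2] → A does not strictly dominate C (column X: 1 ≤ 5)
  B vs A: [3 vs 1, 4 vs 5, 6 vs 2] → B does not strictly dominate A (column Y: 4 ≤ 5)
  B vs C: [3 vs 5, 4 vs 3, 6 vs 2] → B does not strictly dominate C (column X: 3 ≤ 5)
  C vs A: [5 vs 1, 3 vs 5, 2 vs 2] → C does not strictly dominate A (column Y: 3 ≤ 5)
  C vs B: [5 vs 3, 3 vs 4, 2 vs 6] → C does not strictly dominate B (column Y: 3 ≤ 4)
No single strategy strictly dominates all others → no strictly dominant strategy.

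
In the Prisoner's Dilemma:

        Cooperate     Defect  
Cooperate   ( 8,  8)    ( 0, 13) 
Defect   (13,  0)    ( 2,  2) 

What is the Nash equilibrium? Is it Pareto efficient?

(Defect, Defect) is NE; not Pareto efficient

Work:
Defect dominates Cooperate for both players:
If P2 cooperates: Defect (13) > Cooperate (8)
If P2 defects: Defect (2) > Cooperate (0)
NE: (Defect, Defect) with payoff (2, 2)
But (Cooperate, Cooperate) = (8, 8) Pareto dominates (2, 2)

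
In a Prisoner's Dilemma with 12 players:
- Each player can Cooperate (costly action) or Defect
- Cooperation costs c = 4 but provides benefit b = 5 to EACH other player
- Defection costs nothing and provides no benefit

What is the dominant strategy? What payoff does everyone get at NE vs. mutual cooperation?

Dominant: Defect; NE payoff = 0; Coop payoff = 51

Work:
Defect dominates (saves cost c = 4, benefit to others is external)
NE: All defect → everyone gets 0
If all cooperate: each receives (11)×5 - 4 = 51
Social dilemma: 51 > 0 but NE gives 0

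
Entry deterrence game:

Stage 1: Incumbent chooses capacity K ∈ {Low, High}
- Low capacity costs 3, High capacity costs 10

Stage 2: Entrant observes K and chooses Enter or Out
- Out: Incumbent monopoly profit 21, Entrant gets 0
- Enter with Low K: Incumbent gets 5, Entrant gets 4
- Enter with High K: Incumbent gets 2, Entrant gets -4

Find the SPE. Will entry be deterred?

SPE: (High, Enter|Low, Out|High); Entry deterred. Incumbent net profit = 11

Work:
After Low K: Entrant enters (4 > 0)
After High K: Entrant stays out (-4 < 0)
Incumbent: Low → 5−3=2, High → 21−10=11
Incumbent chooses High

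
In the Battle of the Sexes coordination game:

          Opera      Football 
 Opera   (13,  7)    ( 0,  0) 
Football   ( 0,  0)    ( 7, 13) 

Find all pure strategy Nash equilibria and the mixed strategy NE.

Pure NE: (Opera, Opera) and (Football, Football); Mixed NE: p = 0.65, q = 0.35

Work:
Check pure NE:
(Opera, Opera): (13, 7) - no unilateral deviation beneficial
(Football, Football): (7, 13) - no unilateral deviation beneficial
Mixed NE: P1 plays Opera with p = 0.65, P2 plays Opera with q = 0.35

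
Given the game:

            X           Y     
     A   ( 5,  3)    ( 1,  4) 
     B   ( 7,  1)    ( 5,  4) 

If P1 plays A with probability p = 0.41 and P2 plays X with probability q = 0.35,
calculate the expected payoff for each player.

E[P1] = 4.347, E[P2] = 3.237

Work:
E[P1] = p·q·π₁(A,X) + p·(1-q)·π₁(A,Y) + (1-p)·q·π₁(B,X) + (1-p)·(1-q)·π₁(B,Y)
= 0.41·0.35·5 + 0.41·0.65·1 + 0.59·0.35·7 + 0.59·0.65·5
= 4.347

E[P2] = 3.237 (similar calculation)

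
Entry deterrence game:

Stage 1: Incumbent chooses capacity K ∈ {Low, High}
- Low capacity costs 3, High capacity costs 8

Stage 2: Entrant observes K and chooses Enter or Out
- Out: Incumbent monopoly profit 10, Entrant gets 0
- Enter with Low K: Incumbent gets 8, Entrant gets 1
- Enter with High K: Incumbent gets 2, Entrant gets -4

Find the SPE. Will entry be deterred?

SPE: (Low, Enter|Low, Out|High); Entry not deterred. Incumbent net profit = 5, Entrant gets 1

Work:
After Low K: Entrant enters (1 > 0)
After High K: Entrant stays out (-4 < 0)
Incumbent: Low → 8−3=5, High → 10−8=2
Incumbent chooses Low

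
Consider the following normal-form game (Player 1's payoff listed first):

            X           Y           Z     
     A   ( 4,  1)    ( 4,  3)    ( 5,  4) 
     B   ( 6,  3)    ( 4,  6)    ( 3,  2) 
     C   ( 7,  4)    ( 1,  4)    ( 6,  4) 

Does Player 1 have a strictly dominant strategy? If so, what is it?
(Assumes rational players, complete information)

No strictly dominant strategy exists for Player 1

Work:
A strategy strictly dominates another if it gives a strictly higher payoff against every opponent action. Compare each pair of P1's strategies column-by-column:
  A vs B: [4 vs 6, 4 vs 4, 5 vs 3] → A does not strictly dominate B (column X: 4 ≤ 6)
  A vs C: [4 vs 7, 4 vs 1, 5 vs 6] → A does not strictly dominate C (column X: 4 ≤ 7)
  B vs A: [6 vs 4, 4 vs 4, 3 vs 5] → B does not strictly dominate A (column Y: 4 ≤ 4)
  B vs C: [6 vs 7, 4 vs 1, 3 vs 6] → B does not strictly dominate C (column X: 6 ≤ 7)
  C vs A: [7 vs 4, 1 vs 4, 6 vs 5] → C does not strictly dominate A (column Y: 1 ≤ 4)
  C vs B: [7 vs 6, 1 vs 4, 6 vs 3] → C does not strictly dominate B (column Y: 1 ≤ 4)
No single strategy strictly dominates all others → no strictly dominant strategy.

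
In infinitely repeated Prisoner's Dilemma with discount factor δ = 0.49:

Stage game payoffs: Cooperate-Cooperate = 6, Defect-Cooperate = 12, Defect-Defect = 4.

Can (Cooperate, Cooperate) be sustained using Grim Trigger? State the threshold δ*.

δ* = 0.75; since δ = 0.49 < 0.75, cooperation cannot be sustained

Work:
For Grim Trigger:
Cooperate forever: 6/(1-δ)
Defect then punished: 12 + 4·δ/(1-δ)
Need: 6/(1-δ) ≥ 12 + 4·δ/(1-δ)
Solving: δ ≥ (T-R)/(T-P) = (12-6)/(12-4) = 0.75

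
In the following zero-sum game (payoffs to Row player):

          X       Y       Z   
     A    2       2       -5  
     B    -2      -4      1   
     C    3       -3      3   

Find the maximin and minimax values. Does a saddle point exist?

Maximin = -3, Minimax = 2, Saddle: False

Work:
Row minimums: [-5, -4, -3] → maximin = -3
Column maximums: [3, 2, 3] → minimax = 2
No saddle point (maximin ≠ minimax). Mixed strategy needed.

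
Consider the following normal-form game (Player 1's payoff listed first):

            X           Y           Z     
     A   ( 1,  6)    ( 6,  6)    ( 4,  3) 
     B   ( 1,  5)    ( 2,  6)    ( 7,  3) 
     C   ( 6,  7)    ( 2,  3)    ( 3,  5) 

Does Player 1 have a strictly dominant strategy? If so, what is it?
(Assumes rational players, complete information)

No strictly dominant strategy exists for Player 1

Work:
A strategy strictly dominates another if it gives a strictly higher payoff against every opponent action. Compare each pair of P1's strategies column-by-column:
  A vs B: [1 vs 1, 6 vs 2, 4 vs 7] → A does not strictly dominate B (column X: 1 ≤ 1)
  A vs C: [1 vs 6, 6 vs 2, 4 vs 3] → A does not strictly dominate C (column X: 1 ≤ 6)
  B vs A: [1 vs 1, 2 vs 6, 7 vs 4] → B does not strictly dominate A (column X: 1 ≤ 1)
  B vs C: [1 vs 6, 2 vs 2, 7 vs 3] → B does not strictly dominate C (column X: 1 ≤ 6)
  C vs A: [6 vs 1, 2 vs 6, 3 vs 4] → C does not strictly dominate A (column Y: 2 ≤ 6)
  C vs B: [6 vs 1, 2 vs 2, 3 vs 7] → C does not strictly dominate B (column Y: 2 ≤ 2)
No single strategy strictly dominates all others → no strictly dominant strategy.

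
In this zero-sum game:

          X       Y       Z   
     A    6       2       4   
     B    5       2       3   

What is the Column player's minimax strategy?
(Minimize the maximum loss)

Column should play Y, value = 2

Work:
Column player minimizes Row's maximum payoff:
Column X: max payoff to Row = 6
Column Y: max payoff to Row = 2
Column Z: max payoff to Row = 4
Minimum is 2, achieved by column Y.
Minimax strategy: Y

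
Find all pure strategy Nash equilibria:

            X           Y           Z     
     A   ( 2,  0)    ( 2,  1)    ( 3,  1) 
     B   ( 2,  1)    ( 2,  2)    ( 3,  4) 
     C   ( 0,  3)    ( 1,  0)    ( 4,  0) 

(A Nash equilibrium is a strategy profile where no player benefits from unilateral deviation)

Nash equilibrium: (A, Y)

Work:
Best responses:
  P1 vs X: payoffs [2, 2, 0] → best response A/B (payoff 2)
  P1 vs Y: payoffs [2, 2, 1] → best response A/B (payoff 2)
  P1 vs Z: payoffs [3, 3, 4] → best response C (payoff 4)
  P2 vs A: payoffs [0, 1, 1] → best response Y/Z (payoff 1)
  P2 vs B: payoffs [1, 2, 4] → best response Z (payoff 4)
  P2 vs C: payoffs [3, 0, 0] → best response X (payoff 3)
Mutual best responses: (A,Y) → Nash equilibria.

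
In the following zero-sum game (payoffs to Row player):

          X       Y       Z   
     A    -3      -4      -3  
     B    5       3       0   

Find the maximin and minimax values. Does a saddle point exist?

Maximin = 0, Minimax = 0, Saddle: True

Work:
Row minimums: [-4, 0] → maximin = 0
Column maximums: [5, 3, 0] → minimax = 0
Saddle point exists! Game value = 0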